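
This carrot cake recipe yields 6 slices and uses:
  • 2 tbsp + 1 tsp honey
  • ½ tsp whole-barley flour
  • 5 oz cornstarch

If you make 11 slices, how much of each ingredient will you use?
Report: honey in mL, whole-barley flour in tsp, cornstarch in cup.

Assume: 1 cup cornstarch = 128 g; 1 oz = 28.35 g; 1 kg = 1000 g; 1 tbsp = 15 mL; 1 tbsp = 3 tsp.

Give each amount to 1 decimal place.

honey: 64.2 mL; whole-barley flour: 0.9 tsp; cornstarch: 2.0 cup

Scaling factor: 11/6.
honey: (2 tbsp + 1 tsp = 7/3 tbsp) × 11/6 × 15 mL/tbsp ≈ 64.2 mL
whole-barley flour: 0.5 tsp × 11/6 ≈ 0.9 tsp
cornstarch: 5 oz × 11/6 × 28.35 g/oz ÷ 128 g/cup ≈ 2.0 cup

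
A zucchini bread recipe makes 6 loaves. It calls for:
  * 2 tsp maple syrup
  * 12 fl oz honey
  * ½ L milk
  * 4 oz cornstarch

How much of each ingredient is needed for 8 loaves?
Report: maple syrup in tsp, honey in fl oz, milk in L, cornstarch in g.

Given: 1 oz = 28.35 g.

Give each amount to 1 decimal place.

Scaling factor: 8/6 = 4/3.
maple syrup: 2 tsp × 4/3 ≈ 2.7 tsp
honey: 12 fl oz × 4/3 = 16.0 fl oz
milk: 0.5 L × 4/3 ≈ 0.7 L
cornstarch: 4 oz × 4/3 × 28.35 g/oz = 151.2 g

maple syrup: 2.7 tsp; honey: 16.0 fl oz; milk: 0.7 L; cornstarch: 151.2 g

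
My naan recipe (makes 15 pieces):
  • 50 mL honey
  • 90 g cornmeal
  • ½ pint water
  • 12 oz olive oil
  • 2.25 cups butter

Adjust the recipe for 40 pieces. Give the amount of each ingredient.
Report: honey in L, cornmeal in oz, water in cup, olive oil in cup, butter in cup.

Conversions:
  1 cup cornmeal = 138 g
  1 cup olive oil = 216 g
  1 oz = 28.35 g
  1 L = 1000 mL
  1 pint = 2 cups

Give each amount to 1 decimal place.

Scaling factor: 40/15 = 8/3.
honey: 50 mL × 8/3 ÷ 1000 mL/L ≈ 0.1 L
cornmeal: 90 g × 8/3 ÷ 28.35 g/oz ≈ 8.5 oz
water: 0.5 pint × 8/3 × 2 cup/pint ≈ 2.7 cup
olive oil: 12 oz × 8/3 × 28.35 g/oz ÷ 216 g/cup = 4.2 cup
butter: 2.25 cup × 8/3 = 6.0 cup

honey: 0.1 L; cornmeal: 8.5 oz; water: 2.7 cup; olive oil: 4.2 cup; butter: 6.0 cup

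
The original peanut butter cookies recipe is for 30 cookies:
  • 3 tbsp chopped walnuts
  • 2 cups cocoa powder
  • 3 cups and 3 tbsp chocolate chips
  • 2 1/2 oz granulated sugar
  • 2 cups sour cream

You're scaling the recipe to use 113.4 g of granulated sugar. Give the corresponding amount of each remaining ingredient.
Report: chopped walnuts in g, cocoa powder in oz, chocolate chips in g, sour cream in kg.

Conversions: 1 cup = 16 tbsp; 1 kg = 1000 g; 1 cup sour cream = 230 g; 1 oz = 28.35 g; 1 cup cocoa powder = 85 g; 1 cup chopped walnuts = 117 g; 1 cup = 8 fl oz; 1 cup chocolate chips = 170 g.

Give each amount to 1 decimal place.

chopped walnuts: 35.1 g; cocoa powder: 9.6 oz; chocolate chips: 867.0 g; sour cream: 0.7 kg

The original recipe has 70.875 g of granulated sugar, so the scaling factor is 113.4 ÷ 70.875 = 8/5 = 1.6.
chopped walnuts: 3 tbsp × 8/5 ÷ 16 tbsp/cup × 117 g/cup = 35.1 g
cocoa powder: 2 cup × 8/5 × 85 g/cup ÷ 28.35 g/oz ≈ 9.6 oz
chocolate chips: (3 cup + 3 tbsp = 3.1875 cup) × 8/5 × 170 g/cup = 867.0 g
sour cream: 2 cup × 8/5 × 230 g/cup ÷ 1000 g/kg ≈ 0.7 kg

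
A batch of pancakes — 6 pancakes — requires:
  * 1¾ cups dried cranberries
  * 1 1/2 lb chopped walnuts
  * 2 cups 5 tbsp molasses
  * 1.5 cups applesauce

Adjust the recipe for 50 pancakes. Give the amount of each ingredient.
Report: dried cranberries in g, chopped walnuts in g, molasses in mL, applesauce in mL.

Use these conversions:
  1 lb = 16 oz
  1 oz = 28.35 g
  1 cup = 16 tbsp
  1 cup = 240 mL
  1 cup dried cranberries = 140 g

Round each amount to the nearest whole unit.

Scaling factor: 50/6 = 25/3.
dried cranberries: 1.75 cup × 25/3 × 140 g/cup ≈ 2042 g
chopped walnuts: 1.5 lb × 25/3 × 16 oz/lb × 28.35 g/oz = 5670 g
molasses: (2 cup + 5 tbsp = 2.3125 cup) × 25/3 × 240 mL/cup = 4625 mL
applesauce: 1.5 cup × 25/3 × 240 mL/cup = 3000 mL

dried cranberries: 2042 g; chopped walnuts: 5670 g; molasses: 4625 mL; applesauce: 3000 mL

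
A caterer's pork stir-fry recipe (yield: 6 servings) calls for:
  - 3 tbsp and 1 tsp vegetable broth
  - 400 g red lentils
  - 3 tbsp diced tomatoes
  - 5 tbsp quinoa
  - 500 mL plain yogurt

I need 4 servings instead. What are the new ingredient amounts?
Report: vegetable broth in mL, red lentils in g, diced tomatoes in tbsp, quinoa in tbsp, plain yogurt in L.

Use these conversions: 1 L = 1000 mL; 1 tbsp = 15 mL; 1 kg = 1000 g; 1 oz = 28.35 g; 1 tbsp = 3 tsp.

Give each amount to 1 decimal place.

vegetable broth: 33.3 mL; red lentils: 266.7 g; diced tomatoes: 2.0 tbsp; quinoa: 3.3 tbsp; plain yogurt: 0.3 L

Scaling factor: 4/6 = 2/3.
vegetable broth: (3 tbsp + 1 tsp = 10/3 tbsp) × 2/3 × 15 mL/tbsp ≈ 33.3 mL
red lentils: 400 g × 2/3 ≈ 266.7 g
diced tomatoes: 3 tbsp × 2/3 = 2.0 tbsp
quinoa: 5 tbsp × 2/3 ≈ 3.3 tbsp
plain yogurt: 500 mL × 2/3 ÷ 1000 mL/L ≈ 0.3 L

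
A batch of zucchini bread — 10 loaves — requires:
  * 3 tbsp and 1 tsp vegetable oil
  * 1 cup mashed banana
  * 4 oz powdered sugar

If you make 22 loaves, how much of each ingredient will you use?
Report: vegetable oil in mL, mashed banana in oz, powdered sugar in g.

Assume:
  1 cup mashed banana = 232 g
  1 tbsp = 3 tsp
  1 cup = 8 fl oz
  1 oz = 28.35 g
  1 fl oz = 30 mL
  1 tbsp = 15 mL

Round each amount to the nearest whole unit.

Scaling factor: 22/10 = 11/5 = 2.2.
vegetable oil: (3 tbsp + 1 tsp = 10/3 tbsp) × 11/5 × 15 mL/tbsp = 110 mL
mashed banana: 1 cup × 11/5 × 232 g/cup ÷ 28.35 g/oz ≈ 18 oz
powdered sugar: 4 oz × 11/5 × 28.35 g/oz ≈ 249 g

vegetable oil: 110 mL; mashed banana: 18 oz; powdered sugar: 249 g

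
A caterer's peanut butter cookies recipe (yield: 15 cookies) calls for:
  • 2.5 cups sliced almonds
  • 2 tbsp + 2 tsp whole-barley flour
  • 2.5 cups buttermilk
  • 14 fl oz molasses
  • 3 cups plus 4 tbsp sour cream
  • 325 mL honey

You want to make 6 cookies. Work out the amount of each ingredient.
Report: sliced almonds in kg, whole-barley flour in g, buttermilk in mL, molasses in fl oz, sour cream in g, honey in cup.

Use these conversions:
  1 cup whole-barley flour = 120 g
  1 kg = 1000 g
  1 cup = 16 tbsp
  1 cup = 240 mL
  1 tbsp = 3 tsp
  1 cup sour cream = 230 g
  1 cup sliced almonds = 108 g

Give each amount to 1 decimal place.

Scaling factor: 6/15 = 2/5 = 0.4.
sliced almonds: 2.5 cup × 2/5 × 108 g/cup ÷ 1000 g/kg ≈ 0.1 kg
whole-barley flour: (2 tbsp + 2 tsp = 8/3 tbsp) × 2/5 ÷ 16 tbsp/cup × 120 g/cup = 8.0 g
buttermilk: 2.5 cup × 2/5 × 240 mL/cup = 240.0 mL
molasses: 14 fl oz × 2/5 = 5.6 fl oz
sour cream: (3 cup + 4 tbsp = 3.25 cup) × 2/5 × 230 g/cup = 299.0 g
honey: 325 mL × 2/5 ÷ 240 mL/cup ≈ 0.5 cup

sliced almonds: 0.1 kg; whole-barley flour: 8.0 g; buttermilk: 240.0 mL; molasses: 5.6 fl oz; sour cream: 299.0 g; honey: 0.5 cup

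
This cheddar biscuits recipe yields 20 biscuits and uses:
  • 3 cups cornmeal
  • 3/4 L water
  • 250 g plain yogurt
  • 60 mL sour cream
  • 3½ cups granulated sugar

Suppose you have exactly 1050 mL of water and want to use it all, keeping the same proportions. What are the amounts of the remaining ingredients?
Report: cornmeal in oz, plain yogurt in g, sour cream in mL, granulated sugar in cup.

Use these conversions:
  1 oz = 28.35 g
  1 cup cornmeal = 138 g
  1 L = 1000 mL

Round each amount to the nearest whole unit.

cornmeal: 20 oz; plain yogurt: 350 g; sour cream: 84 mL; granulated sugar: 5 cup

The original recipe has 750 mL of water, so the scaling factor is 1050 ÷ 750 = 7/5 = 1.4.
cornmeal: 3 cup × 7/5 × 138 g/cup ÷ 28.35 g/oz ≈ 20 oz
plain yogurt: 250 g × 7/5 = 350 g
sour cream: 60 mL × 7/5 = 84 mL
granulated sugar: 3.5 cup × 7/5 ≈ 5 cup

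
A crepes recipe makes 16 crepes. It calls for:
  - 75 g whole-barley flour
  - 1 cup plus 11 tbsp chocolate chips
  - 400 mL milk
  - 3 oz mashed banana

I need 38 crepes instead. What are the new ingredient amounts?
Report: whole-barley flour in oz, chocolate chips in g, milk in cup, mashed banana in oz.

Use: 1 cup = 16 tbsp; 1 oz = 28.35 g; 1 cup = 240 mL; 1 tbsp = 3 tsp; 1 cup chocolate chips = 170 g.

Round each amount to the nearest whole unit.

whole-barley flour: 6 oz; chocolate chips: 681 g; milk: 4 cup; mashed banana: 7 oz

Scaling factor: 38/16 = 19/8 = 2.375.
whole-barley flour: 75 g × 19/8 ÷ 28.35 g/oz ≈ 6 oz
chocolate chips: (1 cup + 11 tbsp = 1.6875 cup) × 19/8 × 170 g/cup ≈ 681 g
milk: 400 mL × 19/8 ÷ 240 mL/cup ≈ 4 cup
mashed banana: 3 oz × 19/8 ≈ 7 oz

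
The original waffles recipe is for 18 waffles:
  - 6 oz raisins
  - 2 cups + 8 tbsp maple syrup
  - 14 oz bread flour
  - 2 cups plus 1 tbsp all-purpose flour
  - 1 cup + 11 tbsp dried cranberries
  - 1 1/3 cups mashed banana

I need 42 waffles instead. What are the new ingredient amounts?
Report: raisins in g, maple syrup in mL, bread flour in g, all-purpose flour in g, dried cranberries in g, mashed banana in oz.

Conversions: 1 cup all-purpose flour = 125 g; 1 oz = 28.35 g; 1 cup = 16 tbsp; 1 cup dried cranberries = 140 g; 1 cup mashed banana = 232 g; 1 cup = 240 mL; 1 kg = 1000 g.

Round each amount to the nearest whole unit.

Scaling factor: 42/18 = 7/3.
raisins: 6 oz × 7/3 × 28.35 g/oz ≈ 397 g
maple syrup: (2 cup + 8 tbsp = 2.5 cup) × 7/3 × 240 mL/cup = 1400 mL
bread flour: 14 oz × 7/3 × 28.35 g/oz ≈ 926 g
all-purpose flour: (2 cup + 1 tbsp = 2.0625 cup) × 7/3 × 125 g/cup ≈ 602 g
dried cranberries: (1 cup + 11 tbsp = 1.6875 cup) × 7/3 × 140 g/cup ≈ 551 g
mashed banana: 4/3 cup × 7/3 × 232 g/cup ÷ 28.35 g/oz ≈ 25 oz

raisins: 397 g; maple syrup: 1400 mL; bread flour: 926 g; all-purpose flour: 602 g; dried cranberries: 551 g; mashed banana: 25 oz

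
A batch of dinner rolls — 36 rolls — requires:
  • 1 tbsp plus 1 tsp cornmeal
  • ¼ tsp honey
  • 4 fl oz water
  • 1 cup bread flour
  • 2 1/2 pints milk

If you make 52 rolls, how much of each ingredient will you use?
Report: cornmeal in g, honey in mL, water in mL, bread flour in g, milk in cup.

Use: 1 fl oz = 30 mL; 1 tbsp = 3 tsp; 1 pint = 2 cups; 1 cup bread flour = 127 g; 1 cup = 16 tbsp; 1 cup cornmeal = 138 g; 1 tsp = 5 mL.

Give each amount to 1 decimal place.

cornmeal: 16.6 g; honey: 1.8 mL; water: 173.3 mL; bread flour: 183.4 g; milk: 7.2 cup

Scaling factor: 52/36 = 13/9.
cornmeal: (1 tbsp + 1 tsp = 4/3 tbsp) × 13/9 ÷ 16 tbsp/cup × 138 g/cup ≈ 16.6 g
honey: 0.25 tsp × 13/9 × 5 mL/tsp ≈ 1.8 mL
water: 4 fl oz × 13/9 × 30 mL/fl oz ≈ 173.3 mL
bread flour: 1 cup × 13/9 × 127 g/cup ≈ 183.4 g
milk: 2.5 pint × 13/9 × 2 cup/pint ≈ 7.2 cup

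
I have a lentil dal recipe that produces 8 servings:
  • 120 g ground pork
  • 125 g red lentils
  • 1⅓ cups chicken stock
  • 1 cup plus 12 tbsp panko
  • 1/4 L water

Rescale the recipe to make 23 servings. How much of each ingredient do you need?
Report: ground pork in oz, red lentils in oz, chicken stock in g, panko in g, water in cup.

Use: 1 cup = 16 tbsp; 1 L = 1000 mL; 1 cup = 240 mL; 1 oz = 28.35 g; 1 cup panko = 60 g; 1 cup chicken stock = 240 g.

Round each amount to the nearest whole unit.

Scaling factor: 23/8 = 2.875.
ground pork: 120 g × 23/8 ÷ 28.35 g/oz ≈ 12 oz
red lentils: 125 g × 23/8 ÷ 28.35 g/oz ≈ 13 oz
chicken stock: 4/3 cup × 23/8 × 240 g/cup = 920 g
panko: (1 cup + 12 tbsp = 1.75 cup) × 23/8 × 60 g/cup ≈ 302 g
water: 0.25 L × 23/8 × 1000 mL/L ÷ 240 mL/cup ≈ 3 cup

ground pork: 12 oz; red lentils: 13 oz; chicken stock: 920 g; panko: 302 g; water: 3 cup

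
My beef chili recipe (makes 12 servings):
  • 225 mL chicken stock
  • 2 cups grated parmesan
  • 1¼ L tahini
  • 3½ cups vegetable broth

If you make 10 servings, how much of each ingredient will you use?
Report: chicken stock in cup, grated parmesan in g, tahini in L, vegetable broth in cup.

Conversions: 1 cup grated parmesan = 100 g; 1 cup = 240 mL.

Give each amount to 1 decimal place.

Scaling factor: 10/12 = 5/6.
chicken stock: 225 mL × 5/6 ÷ 240 mL/cup ≈ 0.8 cup
grated parmesan: 2 cup × 5/6 × 100 g/cup ≈ 166.7 g
tahini: 1.25 L × 5/6 ≈ 1.0 L
vegetable broth: 3.5 cup × 5/6 ≈ 2.9 cup

chicken stock: 0.8 cup; grated parmesan: 166.7 g; tahini: 1.0 L; vegetable broth: 2.9 cup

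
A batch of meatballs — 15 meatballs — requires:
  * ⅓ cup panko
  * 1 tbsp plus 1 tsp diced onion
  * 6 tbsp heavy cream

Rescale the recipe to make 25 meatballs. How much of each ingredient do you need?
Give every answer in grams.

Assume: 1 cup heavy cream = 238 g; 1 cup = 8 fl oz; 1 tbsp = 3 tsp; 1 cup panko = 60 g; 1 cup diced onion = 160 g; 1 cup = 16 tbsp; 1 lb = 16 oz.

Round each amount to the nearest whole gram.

Scaling factor: 25/15 = 5/3.
panko: 1/3 cup × 5/3 × 60 g/cup ≈ 33 g
diced onion: (1 tbsp + 1 tsp = 4/3 tbsp) × 5/3 ÷ 16 tbsp/cup × 160 g/cup ≈ 22 g
heavy cream: 6 tbsp × 5/3 ÷ 16 tbsp/cup × 238 g/cup ≈ 149 g

panko: 33 g; diced onion: 22 g; heavy cream: 149 g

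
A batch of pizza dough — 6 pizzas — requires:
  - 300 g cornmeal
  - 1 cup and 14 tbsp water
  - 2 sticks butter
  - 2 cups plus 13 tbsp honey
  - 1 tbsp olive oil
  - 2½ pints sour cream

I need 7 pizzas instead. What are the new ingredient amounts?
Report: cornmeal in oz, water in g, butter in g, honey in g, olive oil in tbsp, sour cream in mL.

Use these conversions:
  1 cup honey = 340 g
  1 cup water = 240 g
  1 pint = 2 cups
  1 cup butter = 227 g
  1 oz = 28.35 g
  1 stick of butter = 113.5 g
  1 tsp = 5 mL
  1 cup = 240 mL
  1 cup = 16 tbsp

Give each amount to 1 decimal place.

Scaling factor: 7/6.
cornmeal: 300 g × 7/6 ÷ 28.35 g/oz ≈ 12.3 oz
water: (1 cup + 14 tbsp = 1.875 cup) × 7/6 × 240 g/cup = 525.0 g
butter: 2 stick × 7/6 × 113.5 g/stick ≈ 264.8 g
honey: (2 cup + 13 tbsp = 2.8125 cup) × 7/6 × 340 g/cup ≈ 1115.6 g
olive oil: 1 tbsp × 7/6 ≈ 1.2 tbsp
sour cream: 2.5 pint × 7/6 × 2 cup/pint × 240 mL/cup = 1400.0 mL

cornmeal: 12.3 oz; water: 525.0 g; butter: 264.8 g; honey: 1115.6 g; olive oil: 1.2 tbsp; sour cream: 1400.0 mL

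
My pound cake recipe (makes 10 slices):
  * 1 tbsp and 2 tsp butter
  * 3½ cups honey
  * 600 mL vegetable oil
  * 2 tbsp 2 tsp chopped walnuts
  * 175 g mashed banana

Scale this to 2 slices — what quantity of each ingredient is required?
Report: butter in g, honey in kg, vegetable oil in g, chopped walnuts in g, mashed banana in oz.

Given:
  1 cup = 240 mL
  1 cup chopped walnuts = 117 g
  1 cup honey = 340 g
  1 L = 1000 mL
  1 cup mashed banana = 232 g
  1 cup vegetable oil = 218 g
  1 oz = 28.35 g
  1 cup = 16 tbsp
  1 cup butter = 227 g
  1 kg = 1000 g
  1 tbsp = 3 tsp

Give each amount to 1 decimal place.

Scaling factor: 2/10 = 1/5 = 0.2.
butter: (1 tbsp + 2 tsp = 5/3 tbsp) × 1/5 ÷ 16 tbsp/cup × 227 g/cup ≈ 4.7 g
honey: 3.5 cup × 1/5 × 340 g/cup ÷ 1000 g/kg ≈ 0.2 kg
vegetable oil: 600 mL × 1/5 ÷ 240 mL/cup × 218 g/cup = 109.0 g
chopped walnuts: (2 tbsp + 2 tsp = 8/3 tbsp) × 1/5 ÷ 16 tbsp/cup × 117 g/cup = 3.9 g
mashed banana: 175 g × 1/5 ÷ 28.35 g/oz ≈ 1.2 oz

butter: 4.7 g; honey: 0.2 kg; vegetable oil: 109.0 g; chopped walnuts: 3.9 g; mashed banana: 1.2 oz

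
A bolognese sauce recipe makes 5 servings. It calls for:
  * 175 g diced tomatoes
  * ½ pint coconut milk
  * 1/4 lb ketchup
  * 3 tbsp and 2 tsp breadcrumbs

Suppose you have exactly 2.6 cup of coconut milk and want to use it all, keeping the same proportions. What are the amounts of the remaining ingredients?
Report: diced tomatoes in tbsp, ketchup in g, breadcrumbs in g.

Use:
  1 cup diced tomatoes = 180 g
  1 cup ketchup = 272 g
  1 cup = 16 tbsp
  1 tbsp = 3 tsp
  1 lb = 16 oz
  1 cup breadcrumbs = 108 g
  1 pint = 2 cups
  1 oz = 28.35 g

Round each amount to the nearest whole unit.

The original recipe has 1 cup of coconut milk, so the scaling factor is 2.6 ÷ 1 = 13/5 = 2.6.
diced tomatoes: 175 g × 13/5 ÷ 180 g/cup × 16 tbsp/cup ≈ 40 tbsp
ketchup: 0.25 lb × 13/5 × 16 oz/lb × 28.35 g/oz ≈ 295 g
breadcrumbs: (3 tbsp + 2 tsp = 11/3 tbsp) × 13/5 ÷ 16 tbsp/cup × 108 g/cup ≈ 64 g

diced tomatoes: 40 tbsp; ketchup: 295 g; breadcrumbs: 64 g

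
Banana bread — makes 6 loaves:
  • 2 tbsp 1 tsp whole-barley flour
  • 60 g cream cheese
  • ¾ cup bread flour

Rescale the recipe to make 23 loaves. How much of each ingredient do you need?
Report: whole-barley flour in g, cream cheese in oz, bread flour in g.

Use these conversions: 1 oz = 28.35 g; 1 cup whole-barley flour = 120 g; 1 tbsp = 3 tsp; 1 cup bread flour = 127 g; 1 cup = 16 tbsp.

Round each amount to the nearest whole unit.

Scaling factor: 23/6.
whole-barley flour: (2 tbsp + 1 tsp = 7/3 tbsp) × 23/6 ÷ 16 tbsp/cup × 120 g/cup ≈ 67 g
cream cheese: 60 g × 23/6 ÷ 28.35 g/oz ≈ 8 oz
bread flour: 0.75 cup × 23/6 × 127 g/cup ≈ 365 g

whole-barley flour: 67 g; cream cheese: 8 oz; bread flour: 365 g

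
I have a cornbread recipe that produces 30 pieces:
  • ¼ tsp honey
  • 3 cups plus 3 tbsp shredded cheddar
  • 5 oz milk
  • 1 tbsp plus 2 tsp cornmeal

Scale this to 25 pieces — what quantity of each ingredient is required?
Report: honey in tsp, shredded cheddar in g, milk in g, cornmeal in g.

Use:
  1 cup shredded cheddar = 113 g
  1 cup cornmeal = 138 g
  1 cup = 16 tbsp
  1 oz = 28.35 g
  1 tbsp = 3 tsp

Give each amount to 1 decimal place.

Scaling factor: 25/30 = 5/6.
honey: 0.25 tsp × 5/6 ≈ 0.2 tsp
shredded cheddar: (3 cup + 3 tbsp = 3.1875 cup) × 5/6 × 113 g/cup ≈ 300.2 g
milk: 5 oz × 5/6 × 28.35 g/oz ≈ 118.1 g
cornmeal: (1 tbsp + 2 tsp = 5/3 tbsp) × 5/6 ÷ 16 tbsp/cup × 138 g/cup ≈ 12.0 g

honey: 0.2 tsp; shredded cheddar: 300.2 g; milk: 118.1 g; cornmeal: 12.0 g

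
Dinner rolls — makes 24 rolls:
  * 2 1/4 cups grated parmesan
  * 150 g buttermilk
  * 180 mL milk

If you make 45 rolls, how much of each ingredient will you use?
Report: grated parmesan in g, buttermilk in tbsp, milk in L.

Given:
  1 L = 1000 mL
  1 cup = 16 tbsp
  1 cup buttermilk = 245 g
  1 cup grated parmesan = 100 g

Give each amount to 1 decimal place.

Scaling factor: 45/24 = 15/8 = 1.875.
grated parmesan: 2.25 cup × 15/8 × 100 g/cup ≈ 421.9 g
buttermilk: 150 g × 15/8 ÷ 245 g/cup × 16 tbsp/cup ≈ 18.4 tbsp
milk: 180 mL × 15/8 ÷ 1000 mL/L ≈ 0.3 L

grated parmesan: 421.9 g; buttermilk: 18.4 tbsp; milk: 0.3 L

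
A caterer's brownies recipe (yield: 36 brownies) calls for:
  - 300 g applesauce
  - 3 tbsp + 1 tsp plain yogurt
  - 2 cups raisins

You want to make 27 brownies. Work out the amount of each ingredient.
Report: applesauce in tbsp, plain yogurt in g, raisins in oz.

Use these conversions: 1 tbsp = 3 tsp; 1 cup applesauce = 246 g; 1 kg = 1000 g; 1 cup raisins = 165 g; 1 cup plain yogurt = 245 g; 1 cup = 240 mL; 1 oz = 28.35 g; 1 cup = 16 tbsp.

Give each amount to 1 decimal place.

applesauce: 14.6 tbsp; plain yogurt: 38.3 g; raisins: 8.7 oz

Scaling factor: 27/36 = 3/4 = 0.75.
applesauce: 300 g × 3/4 ÷ 246 g/cup × 16 tbsp/cup ≈ 14.6 tbsp
plain yogurt: (3 tbsp + 1 tsp = 10/3 tbsp) × 3/4 ÷ 16 tbsp/cup × 245 g/cup ≈ 38.3 g
raisins: 2 cup × 3/4 × 165 g/cup ÷ 28.35 g/oz ≈ 8.7 oz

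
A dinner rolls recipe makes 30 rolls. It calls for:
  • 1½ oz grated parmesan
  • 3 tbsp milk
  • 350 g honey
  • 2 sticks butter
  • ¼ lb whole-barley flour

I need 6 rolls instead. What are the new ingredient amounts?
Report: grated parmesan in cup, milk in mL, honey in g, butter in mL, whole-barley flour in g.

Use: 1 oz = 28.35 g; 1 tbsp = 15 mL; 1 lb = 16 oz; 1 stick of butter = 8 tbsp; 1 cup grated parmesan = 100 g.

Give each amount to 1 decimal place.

Scaling factor: 6/30 = 1/5 = 0.2.
grated parmesan: 1.5 oz × 1/5 × 28.35 g/oz ÷ 100 g/cup ≈ 0.1 cup
milk: 3 tbsp × 1/5 × 15 mL/tbsp = 9.0 mL
honey: 350 g × 1/5 = 70.0 g
butter: 2 stick × 1/5 × 8 tbsp/stick × 15 mL/tbsp = 48.0 mL
whole-barley flour: 0.25 lb × 1/5 × 16 oz/lb × 28.35 g/oz ≈ 22.7 g

grated parmesan: 0.1 cup; milk: 9.0 mL; honey: 70.0 g; butter: 48.0 mL; whole-barley flour: 22.7 g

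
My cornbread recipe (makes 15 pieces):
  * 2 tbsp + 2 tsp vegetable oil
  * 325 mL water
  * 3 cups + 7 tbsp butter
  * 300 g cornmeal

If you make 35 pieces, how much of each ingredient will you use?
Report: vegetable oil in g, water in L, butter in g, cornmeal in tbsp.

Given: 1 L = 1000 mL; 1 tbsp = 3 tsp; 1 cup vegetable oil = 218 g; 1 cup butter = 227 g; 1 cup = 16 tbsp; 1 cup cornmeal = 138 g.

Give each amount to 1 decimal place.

vegetable oil: 84.8 g; water: 0.8 L; butter: 1820.7 g; cornmeal: 81.2 tbsp

Scaling factor: 35/15 = 7/3.
vegetable oil: (2 tbsp + 2 tsp = 8/3 tbsp) × 7/3 ÷ 16 tbsp/cup × 218 g/cup ≈ 84.8 g
water: 325 mL × 7/3 ÷ 1000 mL/L ≈ 0.8 L
butter: (3 cup + 7 tbsp = 3.4375 cup) × 7/3 × 227 g/cup ≈ 1820.7 g
cornmeal: 300 g × 7/3 ÷ 138 g/cup × 16 tbsp/cup ≈ 81.2 tbsp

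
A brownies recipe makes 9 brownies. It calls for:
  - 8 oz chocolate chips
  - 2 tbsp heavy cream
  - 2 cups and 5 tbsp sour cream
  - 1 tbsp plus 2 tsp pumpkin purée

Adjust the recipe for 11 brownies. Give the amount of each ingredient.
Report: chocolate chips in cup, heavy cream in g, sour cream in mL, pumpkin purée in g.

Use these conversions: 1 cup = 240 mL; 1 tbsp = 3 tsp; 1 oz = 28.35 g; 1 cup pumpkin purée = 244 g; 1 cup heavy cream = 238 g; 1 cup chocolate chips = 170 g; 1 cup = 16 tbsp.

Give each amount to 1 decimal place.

Scaling factor: 11/9.
chocolate chips: 8 oz × 11/9 × 28.35 g/oz ÷ 170 g/cup ≈ 1.6 cup
heavy cream: 2 tbsp × 11/9 ÷ 16 tbsp/cup × 238 g/cup ≈ 36.4 g
sour cream: (2 cup + 5 tbsp = 2.3125 cup) × 11/9 × 240 mL/cup ≈ 678.3 mL
pumpkin purée: (1 tbsp + 2 tsp = 5/3 tbsp) × 11/9 ÷ 16 tbsp/cup × 244 g/cup ≈ 31.1 g

chocolate chips: 1.6 cup; heavy cream: 36.4 g; sour cream: 678.3 mL; pumpkin purée: 31.1 g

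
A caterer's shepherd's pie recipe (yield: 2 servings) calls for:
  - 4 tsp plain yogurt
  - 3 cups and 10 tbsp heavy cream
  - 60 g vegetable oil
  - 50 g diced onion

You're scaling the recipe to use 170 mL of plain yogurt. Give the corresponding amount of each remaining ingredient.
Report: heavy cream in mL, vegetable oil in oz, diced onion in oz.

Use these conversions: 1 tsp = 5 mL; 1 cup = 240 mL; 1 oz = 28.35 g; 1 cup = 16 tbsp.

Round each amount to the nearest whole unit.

The original recipe has 20 mL of plain yogurt, so the scaling factor is 170 ÷ 20 = 17/2 = 8.5.
heavy cream: (3 cup + 10 tbsp = 3.625 cup) × 17/2 × 240 mL/cup = 7395 mL
vegetable oil: 60 g × 17/2 ÷ 28.35 g/oz ≈ 18 oz
diced onion: 50 g × 17/2 ÷ 28.35 g/oz ≈ 15 oz

heavy cream: 7395 mL; vegetable oil: 18 oz; diced onion: 15 oz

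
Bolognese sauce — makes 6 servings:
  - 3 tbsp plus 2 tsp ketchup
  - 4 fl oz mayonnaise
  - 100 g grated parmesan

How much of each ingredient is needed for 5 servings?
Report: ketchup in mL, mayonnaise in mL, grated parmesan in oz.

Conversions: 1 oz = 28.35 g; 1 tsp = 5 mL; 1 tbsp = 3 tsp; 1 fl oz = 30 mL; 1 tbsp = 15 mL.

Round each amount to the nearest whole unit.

Scaling factor: 5/6.
ketchup: (3 tbsp + 2 tsp = 11/3 tbsp) × 5/6 × 15 mL/tbsp ≈ 46 mL
mayonnaise: 4 fl oz × 5/6 × 30 mL/fl oz = 100 mL
grated parmesan: 100 g × 5/6 ÷ 28.35 g/oz ≈ 3 oz

ketchup: 46 mL; mayonnaise: 100 mL; grated parmesan: 3 oz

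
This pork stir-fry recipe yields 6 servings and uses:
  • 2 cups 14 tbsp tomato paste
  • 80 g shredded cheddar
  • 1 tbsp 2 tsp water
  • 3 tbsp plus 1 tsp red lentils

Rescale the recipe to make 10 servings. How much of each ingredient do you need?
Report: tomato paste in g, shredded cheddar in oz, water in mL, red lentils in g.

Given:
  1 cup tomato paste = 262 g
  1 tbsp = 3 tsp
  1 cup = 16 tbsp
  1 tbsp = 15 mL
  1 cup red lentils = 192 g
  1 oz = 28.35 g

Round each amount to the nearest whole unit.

Scaling factor: 10/6 = 5/3.
tomato paste: (2 cup + 14 tbsp = 2.875 cup) × 5/3 × 262 g/cup ≈ 1255 g
shredded cheddar: 80 g × 5/3 ÷ 28.35 g/oz ≈ 5 oz
water: (1 tbsp + 2 tsp = 5/3 tbsp) × 5/3 × 15 mL/tbsp ≈ 42 mL
red lentils: (3 tbsp + 1 tsp = 10/3 tbsp) × 5/3 ÷ 16 tbsp/cup × 192 g/cup ≈ 67 g

tomato paste: 1255 g; shredded cheddar: 5 oz; water: 42 mL; red lentils: 67 g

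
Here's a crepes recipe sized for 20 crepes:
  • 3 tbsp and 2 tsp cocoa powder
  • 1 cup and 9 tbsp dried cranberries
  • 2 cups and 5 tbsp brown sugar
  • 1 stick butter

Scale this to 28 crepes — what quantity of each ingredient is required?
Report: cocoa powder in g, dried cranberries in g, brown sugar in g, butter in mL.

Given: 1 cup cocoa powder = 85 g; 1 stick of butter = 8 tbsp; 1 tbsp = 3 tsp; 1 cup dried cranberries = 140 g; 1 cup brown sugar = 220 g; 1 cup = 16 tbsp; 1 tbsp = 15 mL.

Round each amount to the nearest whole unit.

Scaling factor: 28/20 = 7/5 = 1.4.
cocoa powder: (3 tbsp + 2 tsp = 11/3 tbsp) × 7/5 ÷ 16 tbsp/cup × 85 g/cup ≈ 27 g
dried cranberries: (1 cup + 9 tbsp = 1.5625 cup) × 7/5 × 140 g/cup ≈ 306 g
brown sugar: (2 cup + 5 tbsp = 2.3125 cup) × 7/5 × 220 g/cup ≈ 712 g
butter: 1 stick × 7/5 × 8 tbsp/stick × 15 mL/tbsp = 168 mL

cocoa powder: 27 g; dried cranberries: 306 g; brown sugar: 712 g; butter: 168 mL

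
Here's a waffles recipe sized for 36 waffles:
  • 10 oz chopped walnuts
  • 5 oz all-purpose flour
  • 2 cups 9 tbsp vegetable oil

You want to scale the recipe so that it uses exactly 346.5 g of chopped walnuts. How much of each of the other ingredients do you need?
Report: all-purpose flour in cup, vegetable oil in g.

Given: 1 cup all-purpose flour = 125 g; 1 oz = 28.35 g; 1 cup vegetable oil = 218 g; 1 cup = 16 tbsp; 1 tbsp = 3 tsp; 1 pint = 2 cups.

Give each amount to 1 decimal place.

The original recipe has 283.5 g of chopped walnuts, so the scaling factor is 346.5 ÷ 283.5 = 11/9.
all-purpose flour: 5 oz × 11/9 × 28.35 g/oz ÷ 125 g/cup ≈ 1.4 cup
vegetable oil: (2 cup + 9 tbsp = 2.5625 cup) × 11/9 × 218 g/cup ≈ 682.8 g

all-purpose flour: 1.4 cup; vegetable oil: 682.8 g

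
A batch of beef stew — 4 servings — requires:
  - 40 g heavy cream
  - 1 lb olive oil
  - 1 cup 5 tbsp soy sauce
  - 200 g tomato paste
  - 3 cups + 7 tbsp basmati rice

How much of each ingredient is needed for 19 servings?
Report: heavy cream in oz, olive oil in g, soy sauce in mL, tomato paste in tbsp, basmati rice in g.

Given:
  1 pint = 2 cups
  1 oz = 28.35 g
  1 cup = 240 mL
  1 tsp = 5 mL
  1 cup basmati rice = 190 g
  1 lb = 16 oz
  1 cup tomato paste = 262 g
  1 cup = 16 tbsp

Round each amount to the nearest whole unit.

heavy cream: 7 oz; olive oil: 2155 g; soy sauce: 1496 mL; tomato paste: 58 tbsp; basmati rice: 3102 g

Scaling factor: 19/4 = 4.75.
heavy cream: 40 g × 19/4 ÷ 28.35 g/oz ≈ 7 oz
olive oil: 1 lb × 19/4 × 16 oz/lb × 28.35 g/oz ≈ 2155 g
soy sauce: (1 cup + 5 tbsp = 1.3125 cup) × 19/4 × 240 mL/cup ≈ 1496 mL
tomato paste: 200 g × 19/4 ÷ 262 g/cup × 16 tbsp/cup ≈ 58 tbsp
basmati rice: (3 cup + 7 tbsp = 3.4375 cup) × 19/4 × 190 g/cup ≈ 3102 g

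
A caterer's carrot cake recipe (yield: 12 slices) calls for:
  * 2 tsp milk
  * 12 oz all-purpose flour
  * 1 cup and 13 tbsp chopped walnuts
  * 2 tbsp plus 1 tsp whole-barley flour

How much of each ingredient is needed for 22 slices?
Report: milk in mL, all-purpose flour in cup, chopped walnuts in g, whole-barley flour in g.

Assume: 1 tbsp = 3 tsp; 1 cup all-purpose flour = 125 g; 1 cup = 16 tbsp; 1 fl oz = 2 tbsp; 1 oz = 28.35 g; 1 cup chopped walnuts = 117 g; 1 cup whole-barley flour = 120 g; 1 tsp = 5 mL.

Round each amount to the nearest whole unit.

milk: 18 mL; all-purpose flour: 5 cup; chopped walnuts: 389 g; whole-barley flour: 32 g

Scaling factor: 22/12 = 11/6.
milk: 2 tsp × 11/6 × 5 mL/tsp ≈ 18 mL
all-purpose flour: 12 oz × 11/6 × 28.35 g/oz ÷ 125 g/cup ≈ 5 cup
chopped walnuts: (1 cup + 13 tbsp = 1.8125 cup) × 11/6 × 117 g/cup ≈ 389 g
whole-barley flour: (2 tbsp + 1 tsp = 7/3 tbsp) × 11/6 ÷ 16 tbsp/cup × 120 g/cup ≈ 32 g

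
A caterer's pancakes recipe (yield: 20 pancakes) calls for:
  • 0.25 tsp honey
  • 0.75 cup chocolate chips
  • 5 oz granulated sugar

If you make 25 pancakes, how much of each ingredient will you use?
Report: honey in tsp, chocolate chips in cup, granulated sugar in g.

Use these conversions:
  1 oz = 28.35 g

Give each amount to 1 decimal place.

honey: 0.3 tsp; chocolate chips: 0.9 cup; granulated sugar: 177.2 g

Scaling factor: 25/20 = 5/4 = 1.25.
honey: 0.25 tsp × 5/4 ≈ 0.3 tsp
chocolate chips: 0.75 cup × 5/4 ≈ 0.9 cup
granulated sugar: 5 oz × 5/4 × 28.35 g/oz ≈ 177.2 g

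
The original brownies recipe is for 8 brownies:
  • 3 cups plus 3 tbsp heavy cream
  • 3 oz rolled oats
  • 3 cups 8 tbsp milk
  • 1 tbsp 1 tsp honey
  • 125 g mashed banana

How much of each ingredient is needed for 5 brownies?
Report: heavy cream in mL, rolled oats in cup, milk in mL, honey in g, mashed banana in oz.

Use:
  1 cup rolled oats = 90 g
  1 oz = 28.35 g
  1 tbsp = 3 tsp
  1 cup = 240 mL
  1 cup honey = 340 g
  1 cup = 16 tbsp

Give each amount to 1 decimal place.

Scaling factor: 5/8 = 0.625.
heavy cream: (3 cup + 3 tbsp = 3.1875 cup) × 5/8 × 240 mL/cup ≈ 478.1 mL
rolled oats: 3 oz × 5/8 × 28.35 g/oz ÷ 90 g/cup ≈ 0.6 cup
milk: (3 cup + 8 tbsp = 3.5 cup) × 5/8 × 240 mL/cup = 525.0 mL
honey: (1 tbsp + 1 tsp = 4/3 tbsp) × 5/8 ÷ 16 tbsp/cup × 340 g/cup ≈ 17.7 g
mashed banana: 125 g × 5/8 ÷ 28.35 g/oz ≈ 2.8 oz

heavy cream: 478.1 mL; rolled oats: 0.6 cup; milk: 525.0 mL; honey: 17.7 g; mashed banana: 2.8 oz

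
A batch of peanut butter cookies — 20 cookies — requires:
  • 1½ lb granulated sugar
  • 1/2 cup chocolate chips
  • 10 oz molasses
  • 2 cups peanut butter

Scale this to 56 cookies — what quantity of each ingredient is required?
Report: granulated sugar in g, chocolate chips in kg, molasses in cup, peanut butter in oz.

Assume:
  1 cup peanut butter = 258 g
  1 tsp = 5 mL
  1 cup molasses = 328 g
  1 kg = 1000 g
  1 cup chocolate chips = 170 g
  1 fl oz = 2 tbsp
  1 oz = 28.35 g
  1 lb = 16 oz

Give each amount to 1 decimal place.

Scaling factor: 56/20 = 14/5 = 2.8.
granulated sugar: 1.5 lb × 14/5 × 16 oz/lb × 28.35 g/oz ≈ 1905.1 g
chocolate chips: 0.5 cup × 14/5 × 170 g/cup ÷ 1000 g/kg ≈ 0.2 kg
molasses: 10 oz × 14/5 × 28.35 g/oz ÷ 328 g/cup ≈ 2.4 cup
peanut butter: 2 cup × 14/5 × 258 g/cup ÷ 28.35 g/oz ≈ 51.0 oz

granulated sugar: 1905.1 g; chocolate chips: 0.2 kg; molasses: 2.4 cup; peanut butter: 51.0 oz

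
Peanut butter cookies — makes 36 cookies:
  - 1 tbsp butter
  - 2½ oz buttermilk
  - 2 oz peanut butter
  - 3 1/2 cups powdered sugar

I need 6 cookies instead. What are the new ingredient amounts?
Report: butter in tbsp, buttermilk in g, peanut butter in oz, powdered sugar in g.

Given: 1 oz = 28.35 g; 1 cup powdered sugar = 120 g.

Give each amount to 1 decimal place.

butter: 0.2 tbsp; buttermilk: 11.8 g; peanut butter: 0.3 oz; powdered sugar: 70.0 g

Scaling factor: 6/36 = 1/6.
butter: 1 tbsp × 1/6 ≈ 0.2 tbsp
buttermilk: 2.5 oz × 1/6 × 28.35 g/oz ≈ 11.8 g
peanut butter: 2 oz × 1/6 ≈ 0.3 oz
powdered sugar: 3.5 cup × 1/6 × 120 g/cup = 70.0 g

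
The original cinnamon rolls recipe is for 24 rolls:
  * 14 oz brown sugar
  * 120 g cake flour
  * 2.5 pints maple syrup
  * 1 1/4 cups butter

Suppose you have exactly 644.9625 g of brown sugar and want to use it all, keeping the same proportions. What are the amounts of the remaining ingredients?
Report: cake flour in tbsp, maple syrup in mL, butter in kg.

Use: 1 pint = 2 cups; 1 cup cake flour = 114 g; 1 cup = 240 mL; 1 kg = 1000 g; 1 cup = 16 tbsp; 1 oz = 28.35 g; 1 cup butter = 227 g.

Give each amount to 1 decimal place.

cake flour: 27.4 tbsp; maple syrup: 1950.0 mL; butter: 0.5 kg

The original recipe has 396.9 g of brown sugar, so the scaling factor is 644.9625 ÷ 396.9 = 13/8 = 1.625.
cake flour: 120 g × 13/8 ÷ 114 g/cup × 16 tbsp/cup ≈ 27.4 tbsp
maple syrup: 2.5 pint × 13/8 × 2 cup/pint × 240 mL/cup = 1950.0 mL
butter: 1.25 cup × 13/8 × 227 g/cup ÷ 1000 g/kg ≈ 0.5 kg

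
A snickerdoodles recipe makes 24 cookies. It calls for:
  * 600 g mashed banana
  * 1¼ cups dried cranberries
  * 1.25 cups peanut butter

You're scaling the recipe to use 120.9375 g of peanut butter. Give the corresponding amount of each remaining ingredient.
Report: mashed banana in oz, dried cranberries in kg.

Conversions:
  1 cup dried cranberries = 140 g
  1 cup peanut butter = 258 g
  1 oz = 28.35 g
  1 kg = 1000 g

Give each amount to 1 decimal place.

The original recipe has 322.5 g of peanut butter, so the scaling factor is 120.9375 ÷ 322.5 = 3/8 = 0.375.
mashed banana: 600 g × 3/8 ÷ 28.35 g/oz ≈ 7.9 oz
dried cranberries: 1.25 cup × 3/8 × 140 g/cup ÷ 1000 g/kg ≈ 0.1 kg

mashed banana: 7.9 oz; dried cranberries: 0.1 kg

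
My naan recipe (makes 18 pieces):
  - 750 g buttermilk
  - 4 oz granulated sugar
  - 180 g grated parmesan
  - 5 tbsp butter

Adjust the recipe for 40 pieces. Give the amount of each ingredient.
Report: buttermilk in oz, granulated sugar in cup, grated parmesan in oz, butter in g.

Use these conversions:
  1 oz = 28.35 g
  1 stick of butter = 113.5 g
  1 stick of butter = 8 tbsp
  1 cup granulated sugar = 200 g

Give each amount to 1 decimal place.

buttermilk: 58.8 oz; granulated sugar: 1.3 cup; grated parmesan: 14.1 oz; butter: 157.6 g

Scaling factor: 40/18 = 20/9.
buttermilk: 750 g × 20/9 ÷ 28.35 g/oz ≈ 58.8 oz
granulated sugar: 4 oz × 20/9 × 28.35 g/oz ÷ 200 g/cup ≈ 1.3 cup
grated parmesan: 180 g × 20/9 ÷ 28.35 g/oz ≈ 14.1 oz
butter: 5 tbsp × 20/9 ÷ 8 tbsp/stick × 113.5 g/stick ≈ 157.6 g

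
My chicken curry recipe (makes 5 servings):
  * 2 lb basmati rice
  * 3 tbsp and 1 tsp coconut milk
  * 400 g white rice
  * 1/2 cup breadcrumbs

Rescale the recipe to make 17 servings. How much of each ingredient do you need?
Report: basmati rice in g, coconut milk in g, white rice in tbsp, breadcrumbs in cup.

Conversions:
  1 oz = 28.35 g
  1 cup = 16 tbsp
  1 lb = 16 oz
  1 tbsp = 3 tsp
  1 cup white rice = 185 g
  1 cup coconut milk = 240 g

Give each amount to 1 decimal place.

Scaling factor: 17/5 = 3.4.
basmati rice: 2 lb × 17/5 × 16 oz/lb × 28.35 g/oz ≈ 3084.5 g
coconut milk: (3 tbsp + 1 tsp = 10/3 tbsp) × 17/5 ÷ 16 tbsp/cup × 240 g/cup = 170.0 g
white rice: 400 g × 17/5 ÷ 185 g/cup × 16 tbsp/cup ≈ 117.6 tbsp
breadcrumbs: 0.5 cup × 17/5 = 1.7 cup

basmati rice: 3084.5 g; coconut milk: 170.0 g; white rice: 117.6 tbsp; breadcrumbs: 1.7 cup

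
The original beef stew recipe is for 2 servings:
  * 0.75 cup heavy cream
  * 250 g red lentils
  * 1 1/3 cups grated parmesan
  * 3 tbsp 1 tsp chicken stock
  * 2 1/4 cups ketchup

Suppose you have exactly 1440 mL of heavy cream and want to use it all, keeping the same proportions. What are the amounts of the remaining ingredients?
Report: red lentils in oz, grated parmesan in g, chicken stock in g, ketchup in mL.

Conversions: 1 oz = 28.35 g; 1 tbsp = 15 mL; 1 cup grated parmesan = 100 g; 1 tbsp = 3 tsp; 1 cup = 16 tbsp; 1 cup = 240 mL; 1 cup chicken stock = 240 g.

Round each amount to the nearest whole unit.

red lentils: 71 oz; grated parmesan: 1067 g; chicken stock: 400 g; ketchup: 4320 mL

The original recipe has 180 mL of heavy cream, so the scaling factor is 1440 ÷ 180 = 8.
red lentils: 250 g × 8 ÷ 28.35 g/oz ≈ 71 oz
grated parmesan: 4/3 cup × 8 × 100 g/cup ≈ 1067 g
chicken stock: (3 tbsp + 1 tsp = 10/3 tbsp) × 8 ÷ 16 tbsp/cup × 240 g/cup = 400 g
ketchup: 2.25 cup × 8 × 240 mL/cup = 4320 mL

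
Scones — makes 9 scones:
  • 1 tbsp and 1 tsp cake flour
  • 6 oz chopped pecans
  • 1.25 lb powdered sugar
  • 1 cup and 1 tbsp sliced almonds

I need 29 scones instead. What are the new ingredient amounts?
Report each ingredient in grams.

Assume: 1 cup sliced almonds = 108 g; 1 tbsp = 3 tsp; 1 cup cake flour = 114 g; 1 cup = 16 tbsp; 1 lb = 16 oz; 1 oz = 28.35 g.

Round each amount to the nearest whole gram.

cake flour: 31 g; chopped pecans: 548 g; powdered sugar: 1827 g; sliced almonds: 370 g

Scaling factor: 29/9.
cake flour: (1 tbsp + 1 tsp = 4/3 tbsp) × 29/9 ÷ 16 tbsp/cup × 114 g/cup ≈ 31 g
chopped pecans: 6 oz × 29/9 × 28.35 g/oz ≈ 548 g
powdered sugar: 1.25 lb × 29/9 × 16 oz/lb × 28.35 g/oz = 1827 g
sliced almonds: (1 cup + 1 tbsp = 1.0625 cup) × 29/9 × 108 g/cup ≈ 370 g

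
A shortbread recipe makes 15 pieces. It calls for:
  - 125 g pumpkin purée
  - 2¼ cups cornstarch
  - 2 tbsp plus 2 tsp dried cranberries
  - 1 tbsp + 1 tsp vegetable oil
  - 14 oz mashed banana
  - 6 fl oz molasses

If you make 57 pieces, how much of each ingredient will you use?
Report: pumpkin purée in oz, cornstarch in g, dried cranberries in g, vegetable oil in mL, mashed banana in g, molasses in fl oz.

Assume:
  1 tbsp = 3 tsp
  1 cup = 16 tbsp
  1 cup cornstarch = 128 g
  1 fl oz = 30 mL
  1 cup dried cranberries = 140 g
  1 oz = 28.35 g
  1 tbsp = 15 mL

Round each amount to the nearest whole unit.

pumpkin purée: 17 oz; cornstarch: 1094 g; dried cranberries: 89 g; vegetable oil: 76 mL; mashed banana: 1508 g; molasses: 23 fl oz

Scaling factor: 57/15 = 19/5 = 3.8.
pumpkin purée: 125 g × 19/5 ÷ 28.35 g/oz ≈ 17 oz
cornstarch: 2.25 cup × 19/5 × 128 g/cup ≈ 1094 g
dried cranberries: (2 tbsp + 2 tsp = 8/3 tbsp) × 19/5 ÷ 16 tbsp/cup × 140 g/cup ≈ 89 g
vegetable oil: (1 tbsp + 1 tsp = 4/3 tbsp) × 19/5 × 15 mL/tbsp = 76 mL
mashed banana: 14 oz × 19/5 × 28.35 g/oz ≈ 1508 g
molasses: 6 fl oz × 19/5 ≈ 23 fl oz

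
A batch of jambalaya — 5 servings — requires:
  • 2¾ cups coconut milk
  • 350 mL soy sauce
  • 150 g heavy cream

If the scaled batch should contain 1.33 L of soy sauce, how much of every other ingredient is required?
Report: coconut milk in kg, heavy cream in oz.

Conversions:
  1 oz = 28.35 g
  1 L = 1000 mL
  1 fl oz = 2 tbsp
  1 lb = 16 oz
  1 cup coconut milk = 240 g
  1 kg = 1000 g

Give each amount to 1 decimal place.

coconut milk: 2.5 kg; heavy cream: 20.1 oz

The original recipe has 0.35 L of soy sauce, so the scaling factor is 1.33 ÷ 0.35 = 19/5 = 3.8.
coconut milk: 2.75 cup × 19/5 × 240 g/cup ÷ 1000 g/kg ≈ 2.5 kg
heavy cream: 150 g × 19/5 ÷ 28.35 g/oz ≈ 20.1 oz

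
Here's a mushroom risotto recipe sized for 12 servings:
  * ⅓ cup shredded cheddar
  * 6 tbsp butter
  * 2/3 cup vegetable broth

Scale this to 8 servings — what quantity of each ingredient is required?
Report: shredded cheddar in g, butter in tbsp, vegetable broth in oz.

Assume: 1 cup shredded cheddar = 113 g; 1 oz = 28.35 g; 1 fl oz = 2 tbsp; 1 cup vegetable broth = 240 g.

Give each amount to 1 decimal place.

shredded cheddar: 25.1 g; butter: 4.0 tbsp; vegetable broth: 3.8 oz

Scaling factor: 8/12 = 2/3.
shredded cheddar: 1/3 cup × 2/3 × 113 g/cup ≈ 25.1 g
butter: 6 tbsp × 2/3 = 4.0 tbsp
vegetable broth: 2/3 cup × 2/3 × 240 g/cup ÷ 28.35 g/oz ≈ 3.8 oz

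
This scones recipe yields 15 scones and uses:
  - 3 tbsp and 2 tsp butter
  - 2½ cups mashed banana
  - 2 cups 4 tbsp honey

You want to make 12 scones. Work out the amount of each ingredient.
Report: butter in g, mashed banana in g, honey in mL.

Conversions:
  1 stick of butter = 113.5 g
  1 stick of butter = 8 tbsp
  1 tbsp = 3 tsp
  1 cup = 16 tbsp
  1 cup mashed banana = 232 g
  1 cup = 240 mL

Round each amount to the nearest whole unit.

Scaling factor: 12/15 = 4/5 = 0.8.
butter: (3 tbsp + 2 tsp = 11/3 tbsp) × 4/5 ÷ 8 tbsp/stick × 113.5 g/stick ≈ 42 g
mashed banana: 2.5 cup × 4/5 × 232 g/cup = 464 g
honey: (2 cup + 4 tbsp = 2.25 cup) × 4/5 × 240 mL/cup = 432 mL

butter: 42 g; mashed banana: 464 g; honey: 432 mL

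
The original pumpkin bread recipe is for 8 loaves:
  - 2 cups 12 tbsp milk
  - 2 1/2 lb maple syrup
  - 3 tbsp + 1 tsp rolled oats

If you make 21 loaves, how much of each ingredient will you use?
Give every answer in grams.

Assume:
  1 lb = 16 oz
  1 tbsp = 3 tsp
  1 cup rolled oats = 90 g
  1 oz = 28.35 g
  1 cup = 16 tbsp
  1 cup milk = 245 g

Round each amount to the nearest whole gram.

Scaling factor: 21/8 = 2.625.
milk: (2 cup + 12 tbsp = 2.75 cup) × 21/8 × 245 g/cup ≈ 1769 g
maple syrup: 2.5 lb × 21/8 × 16 oz/lb × 28.35 g/oz ≈ 2977 g
rolled oats: (3 tbsp + 1 tsp = 10/3 tbsp) × 21/8 ÷ 16 tbsp/cup × 90 g/cup ≈ 49 g

milk: 1769 g; maple syrup: 2977 g; rolled oats: 49 g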